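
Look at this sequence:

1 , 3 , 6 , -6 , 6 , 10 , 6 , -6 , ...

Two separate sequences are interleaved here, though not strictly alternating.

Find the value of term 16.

The slot pattern repeats as AABB (period 4), so there are 2 interleaved tracks.
Track A: 1, 3, 6, 10 (triangular numbers starting at T_1).
Track B: 6, -6, 6, -6 (the oscillation 6·(−1)^(n+1)).
The 16th slot belongs to track B; its 8th term is -6.

-6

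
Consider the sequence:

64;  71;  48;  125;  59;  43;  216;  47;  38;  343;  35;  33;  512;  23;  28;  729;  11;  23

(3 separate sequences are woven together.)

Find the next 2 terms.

1000, -1

Split by position mod 3 into 3 tracks.
Track A: 64, 125, 216, 343, 512, 729 (consecutive cubes n³ from n = 4).
Track B: 71, 59, 47, 35, 23, 11 (linear: a_n = 83 − 12·n).
Track C: 48, 43, 38, 33, 28, 23 (arithmetic with common difference −5).
Position 19 → track A, term 7 = 1000.
The 20th slot belongs to track B; its 7th term is -1.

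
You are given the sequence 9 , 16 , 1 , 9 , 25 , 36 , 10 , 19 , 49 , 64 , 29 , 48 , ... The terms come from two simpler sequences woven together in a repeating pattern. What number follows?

81

Positions follow the repeating pattern AABB; grouping by letter gives 2 tracks.
Track A: 9, 16, 25, 36, 49, 64 — the squares 3², 4², 5², ….
Track B: 1, 9, 10, 19, 29, 48 — a Fibonacci-like recurrence a_n = a_{n-1} + a_{n-2}.
Position 13 → track A, term 7 = 81.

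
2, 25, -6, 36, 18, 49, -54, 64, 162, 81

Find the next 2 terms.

-486, 100

Odd-indexed and even-indexed terms follow separate rules.
Track A: 2, -6, 18, -54, 162 — geometric with ratio -3.
Track B: 25, 36, 49, 64, 81 — the squares 5², 6², 7², ….
Position 11 → track A, term 6 = -486.
Term 12 comes from track B (its 6th entry): 100.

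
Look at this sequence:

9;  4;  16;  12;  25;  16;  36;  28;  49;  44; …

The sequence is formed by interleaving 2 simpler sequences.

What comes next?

64

Taking every 2nd term gives 2 separate tracks.
Track A: 9, 16, 25, 36, 49. The squares 3², 4², 5², ….
Track B: 4, 12, 16, 28, 44. A Fibonacci-like recurrence a_n = a_{n-1} + a_{n-2}.
Term 11 comes from track A (its 6th entry): 64.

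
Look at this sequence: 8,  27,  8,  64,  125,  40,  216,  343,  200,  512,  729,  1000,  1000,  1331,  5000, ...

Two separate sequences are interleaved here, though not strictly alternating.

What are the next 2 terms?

The slot pattern repeats as AAB (period 3), so there are 2 interleaved tracks.
Track A is 8, 27, 64, 125, 216, 343, 512, 729, 1000, 1331, which is consecutive cubes n³ from n = 2.
Track B is 8, 40, 200, 1000, 5000, which is multiplying by 5 each time.
Term 16 comes from track A (its 11th entry): 1728.
The 17th slot belongs to track A; its 12th term is 2197.

1728, 2197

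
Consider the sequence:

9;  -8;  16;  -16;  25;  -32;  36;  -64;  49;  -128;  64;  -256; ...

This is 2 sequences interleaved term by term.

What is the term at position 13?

The terms cycle through 2 interleaved subsequences.
Track A: 9, 16, 25, 36, 49, 64 — consecutive squares n² from n = 3.
Track B: -8, -16, -32, -64, -128, -256 — multiplying by 2 each time.
Position 13 falls in track A as its term 7, giving 81.

81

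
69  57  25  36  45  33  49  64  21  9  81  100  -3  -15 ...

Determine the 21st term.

The slot pattern repeats as AABB (period 4), so there are 2 interleaved tracks.
Stream A is 69, 57, 45, 33, 21, 9, -3, -15, which is arithmetic with common difference −12.
Stream B is 25, 36, 49, 64, 81, 100, which is perfect squares starting at 5².
Term 21 comes from stream A (its 11th entry): -51.

-51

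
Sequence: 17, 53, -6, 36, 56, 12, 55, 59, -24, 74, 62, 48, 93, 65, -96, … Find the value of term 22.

150

The terms cycle through 3 interleaved subsequences.
Track A: 17, 36, 55, 74, 93 — arithmetic with common difference +19.
Track B: 53, 56, 59, 62, 65 — linear: a_n = 50 + 3·n.
Track C: -6, 12, -24, 48, -96 — a geometric progression (common ratio -2).
The 22nd slot belongs to track A; its 8th term is 150.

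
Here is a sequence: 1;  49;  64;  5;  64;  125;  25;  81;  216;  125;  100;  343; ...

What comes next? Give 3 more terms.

625, 121, 512

Split by position mod 3: positions 1, 4, 7, … form one track, and each other residue class forms its own.
Stream A = 1, 5, 25, 125: multiplying by 5 each time.
Stream B = 49, 64, 81, 100: the squares 7², 8², 9², ….
Stream C = 64, 125, 216, 343: the cubes 4³, 5³, 6³, ….
Position 13 falls in stream A as its term 5, giving 625.
The 14th slot belongs to stream B; its 5th term is 121.
Position 15 → stream C, term 5 = 512.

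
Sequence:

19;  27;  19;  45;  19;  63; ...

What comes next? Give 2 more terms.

19, 81

Odd-indexed and even-indexed terms follow separate rules.
Track A is 19, 19, 19, which is the constant sequence 19.
Track B is 27, 45, 63, which is linear: a_n = 9 + 18·n.
Term 7 comes from track A (its 4th entry): 19.
Term 8 comes from track B (its 4th entry): 81.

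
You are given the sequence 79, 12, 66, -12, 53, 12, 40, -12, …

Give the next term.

Positions 1, 3, 5, … form one subsequence and positions 2, 4, 6, … form another.
Track A: 79, 66, 53, 40 — linear: a_n = 92 − 13·n.
Track B: 12, -12, 12, -12 — alternating ±12.
The 9th slot belongs to track A; its 5th term is 27.

27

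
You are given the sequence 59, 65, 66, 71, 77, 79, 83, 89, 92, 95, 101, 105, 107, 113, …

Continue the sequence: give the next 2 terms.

The slot pattern repeats as AAB (period 3), so there are 2 interleaved tracks.
Subsequence A: 59, 65, 71, 77, 83, 89, 95, 101, 107, 113. Arithmetic, step +6.
Subsequence B: 66, 79, 92, 105. Linear: a_n = 53 + 13·n.
Position 15 falls in subsequence B as its term 5, giving 118.
Position 16 → subsequence A, term 11 = 119.

118, 119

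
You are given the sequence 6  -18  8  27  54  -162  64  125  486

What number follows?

-1458

Positions follow the repeating pattern AABB; grouping by letter gives 2 tracks.
Track A: 6, -18, 54, -162, 486 (geometric with ratio -3).
Track B: 8, 27, 64, 125 (perfect cubes starting at 2³).
Position 10 falls in track A as its term 6, giving -1458.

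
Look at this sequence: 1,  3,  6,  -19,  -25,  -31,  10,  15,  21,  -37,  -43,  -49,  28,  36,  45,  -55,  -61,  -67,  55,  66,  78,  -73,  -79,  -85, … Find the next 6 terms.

Reading positions in blocks of 6 reveals the pattern AAABBB — 2 tracks woven together.
Stream A: 1, 3, 6, 10, 15, 21, 28, 36, 45, 55, 66, 78 (the triangular numbers T_1, T_2, …).
Stream B: -19, -25, -31, -37, -43, -49, -55, -61, -67, -73, -79, -85 (arithmetic with common difference −6).
Position 25 falls in stream A as its term 13, giving 91.
Position 26 falls in stream A as its term 14, giving 105.
Position 27 falls in stream A as its term 15, giving 120.
The 28th slot belongs to stream B; its 13th term is -91.
Term 29 comes from stream B (its 14th entry): -97.
Term 30 comes from stream B (its 15th entry): -103.

91, 105, 120, -91, -97, -103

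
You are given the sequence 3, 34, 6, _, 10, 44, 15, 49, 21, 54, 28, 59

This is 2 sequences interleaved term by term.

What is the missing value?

39

Split by position mod 2 into 2 tracks.
Track A = 3, 6, 10, 15, 21, 28: triangular numbers starting at T_2.
Track B = 34, ?, 44, 49, 54, 59: arithmetic with common difference +5.
Track B's pattern makes the blank 39.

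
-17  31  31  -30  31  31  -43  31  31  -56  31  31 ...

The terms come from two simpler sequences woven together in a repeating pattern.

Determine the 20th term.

Reading positions in blocks of 3 reveals the pattern ABB — 2 tracks woven together.
Subsequence A: -17, -30, -43, -56 — arithmetic, step −13.
Subsequence B: 31, 31, 31, 31, 31, 31, 31, 31 — always 31.
Term 20 comes from subsequence B (its 13th entry): 31.

31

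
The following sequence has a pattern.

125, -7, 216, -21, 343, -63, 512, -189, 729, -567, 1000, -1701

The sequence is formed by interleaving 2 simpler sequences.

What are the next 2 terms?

1331, -5103

Positions 1, 3, 5, … form one subsequence and positions 2, 4, 6, … form another.
Subsequence A = 125, 216, 343, 512, 729, 1000: the cubes 5³, 6³, 7³, ….
Subsequence B = -7, -21, -63, -189, -567, -1701: geometric with ratio 3.
Term 13 comes from subsequence A (its 7th entry): 1331.
The 14th slot belongs to subsequence B; its 7th term is -5103.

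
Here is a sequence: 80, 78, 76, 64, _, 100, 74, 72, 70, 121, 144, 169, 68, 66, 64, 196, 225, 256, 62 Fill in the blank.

81

Reading positions in blocks of 6 reveals the pattern AAABBB — 2 tracks woven together.
Track A = 80, 78, 76, 74, 72, 70, 68, 66, 64, 62: arithmetic with common difference −2.
Track B = 64, ?, 100, 121, 144, 169, 196, 225, 256: perfect squares starting at 8².
Track B's pattern makes the blank 81.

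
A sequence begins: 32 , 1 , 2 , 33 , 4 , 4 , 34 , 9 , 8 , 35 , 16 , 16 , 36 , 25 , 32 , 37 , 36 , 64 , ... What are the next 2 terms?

38, 49

Split by position mod 3 into 3 tracks.
Stream A is 32, 33, 34, 35, 36, 37, which is linear: a_n = 31 + n.
Stream B is 1, 4, 9, 16, 25, 36, which is the squares 1², 2², 3², ….
Stream C is 2, 4, 8, 16, 32, 64, which is multiplying by 2 each time.
The 19th slot belongs to stream A; its 7th term is 38.
The 20th slot belongs to stream B; its 7th term is 49.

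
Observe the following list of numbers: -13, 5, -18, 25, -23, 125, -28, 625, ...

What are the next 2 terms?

Positions 1, 3, 5, … form one subsequence and positions 2, 4, 6, … form another.
Stream A: -13, -18, -23, -28 (arithmetic, step −5).
Stream B: 5, 25, 125, 625 (powers of 5).
The 9th slot belongs to stream A; its 5th term is -33.
Position 10 falls in stream B as its term 5, giving 3125.

-33, 3125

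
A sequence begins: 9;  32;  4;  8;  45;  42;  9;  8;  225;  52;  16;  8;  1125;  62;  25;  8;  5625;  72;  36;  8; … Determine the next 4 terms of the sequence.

28125, 82, 49, 8

Split by position mod 4 into 4 tracks.
Track A is 9, 45, 225, 1125, 5625, which is geometric, ×5 each step.
Track B is 32, 42, 52, 62, 72, which is linear: a_n = 22 + 10·n.
Track C is 4, 9, 16, 25, 36, which is consecutive squares n² from n = 2.
Track D is 8, 8, 8, 8, 8, which is the constant sequence 8.
The 21st slot belongs to track A; its 6th term is 28125.
Position 22 falls in track B as its term 6, giving 82.
The 23rd slot belongs to track C; its 6th term is 49.
The 24th slot belongs to track D; its 6th term is 8.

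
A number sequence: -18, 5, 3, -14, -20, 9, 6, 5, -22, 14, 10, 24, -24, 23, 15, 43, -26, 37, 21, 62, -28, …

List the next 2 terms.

60, 28

Taking every 4th term gives 4 separate tracks.
Track A is -18, -20, -22, -24, -26, -28, which is arithmetic with common difference −2.
Track B is 5, 9, 14, 23, 37, which is each term equals the sum of the previous two.
Track C is 3, 6, 10, 15, 21, which is triangular numbers starting at T_2.
Track D is -14, 5, 24, 43, 62, which is arithmetic, step +19.
Position 22 falls in track B as its term 6, giving 60.
Position 23 falls in track C as its term 6, giving 28.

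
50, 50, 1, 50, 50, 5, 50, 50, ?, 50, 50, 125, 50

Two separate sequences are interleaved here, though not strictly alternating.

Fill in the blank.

The slot pattern repeats as AAB (period 3), so there are 2 interleaved tracks.
Stream A is 50, 50, 50, 50, 50, 50, 50, 50, 50, which is always 50.
Stream B is 1, 5, ?, 125, which is geometric, ×5 each step.
The gap is stream B's term 3; the rule gives 25.

25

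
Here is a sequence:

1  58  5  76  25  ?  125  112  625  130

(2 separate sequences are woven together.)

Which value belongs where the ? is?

The terms cycle through 2 interleaved subsequences.
Track A = 1, 5, 25, 125, 625: successive powers of 5.
Track B = 58, 76, ?, 112, 130: linear: a_n = 40 + 18·n.
The gap is track B's term 3; the rule gives 94.

94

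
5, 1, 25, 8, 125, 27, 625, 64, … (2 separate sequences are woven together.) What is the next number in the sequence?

3125

Positions 1, 3, 5, … form one subsequence and positions 2, 4, 6, … form another.
Track A is 5, 25, 125, 625, which is multiplying by 5 each time.
Track B is 1, 8, 27, 64, which is perfect cubes starting at 1³.
The 9th slot belongs to track A; its 5th term is 3125.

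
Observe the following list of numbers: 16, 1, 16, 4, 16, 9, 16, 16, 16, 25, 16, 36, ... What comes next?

16

Odd-indexed and even-indexed terms follow separate rules.
Track A = 16, 16, 16, 16, 16, 16: always 16.
Track B = 1, 4, 9, 16, 25, 36: perfect squares starting at 1².
Position 13 falls in track A as its term 7, giving 16.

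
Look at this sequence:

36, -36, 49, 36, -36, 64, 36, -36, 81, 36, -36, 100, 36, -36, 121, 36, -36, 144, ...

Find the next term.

36

The slot pattern repeats as AAB (period 3), so there are 2 interleaved tracks.
Stream A: 36, -36, 36, -36, 36, -36, 36, -36, 36, -36, 36, -36. Oscillating between 36 and -36.
Stream B: 49, 64, 81, 100, 121, 144. The squares 7², 8², 9², ….
Position 19 → stream A, term 13 = 36.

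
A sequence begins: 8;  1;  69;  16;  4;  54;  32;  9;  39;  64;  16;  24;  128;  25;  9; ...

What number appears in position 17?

36

Split by position mod 3 into 3 tracks.
Subsequence A: 8, 16, 32, 64, 128 — powers of 2.
Subsequence B: 1, 4, 9, 16, 25 — perfect squares starting at 1².
Subsequence C: 69, 54, 39, 24, 9 — subtracting 15 each time.
Position 17 falls in subsequence B as its term 6, giving 36.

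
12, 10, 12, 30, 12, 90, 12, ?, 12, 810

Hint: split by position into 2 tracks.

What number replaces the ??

Positions 1, 3, 5, … form one subsequence and positions 2, 4, 6, … form another.
Track A: 12, 12, 12, 12, 12 — always 12.
Track B: 10, 30, 90, ?, 810 — geometric, ×3 each step.
So the missing entry in track B is 270.

270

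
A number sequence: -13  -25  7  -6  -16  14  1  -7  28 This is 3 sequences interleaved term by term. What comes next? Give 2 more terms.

Split by position mod 3: positions 1, 4, 7, … form one track, and each other residue class forms its own.
Track A: -13, -6, 1. Arithmetic, step +7.
Track B: -25, -16, -7. Arithmetic, step +9.
Track C: 7, 14, 28. Multiplying by 2 each time.
Term 10 comes from track A (its 4th entry): 8.
Position 11 falls in track B as its term 4, giving 2.

8, 2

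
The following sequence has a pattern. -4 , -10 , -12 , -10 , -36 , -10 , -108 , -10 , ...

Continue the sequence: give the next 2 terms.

-324, -10

Positions 1, 3, 5, … form one subsequence and positions 2, 4, 6, … form another.
Track A is -4, -12, -36, -108, which is multiplying by 3 each time.
Track B is -10, -10, -10, -10, which is the constant sequence -10.
Position 9 falls in track A as its term 5, giving -324.
Term 10 comes from track B (its 5th entry): -10.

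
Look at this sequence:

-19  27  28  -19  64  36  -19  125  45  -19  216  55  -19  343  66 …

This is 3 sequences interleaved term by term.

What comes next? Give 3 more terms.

Taking every 3rd term gives 3 separate tracks.
Track A is -19, -19, -19, -19, -19, which is the constant sequence -19.
Track B is 27, 64, 125, 216, 343, which is perfect cubes starting at 3³.
Track C is 28, 36, 45, 55, 66, which is the triangular numbers T_7, T_8, ….
Position 16 falls in track A as its term 6, giving -19.
Position 17 → track B, term 6 = 512.
The 18th slot belongs to track C; its 6th term is 78.

-19, 512, 78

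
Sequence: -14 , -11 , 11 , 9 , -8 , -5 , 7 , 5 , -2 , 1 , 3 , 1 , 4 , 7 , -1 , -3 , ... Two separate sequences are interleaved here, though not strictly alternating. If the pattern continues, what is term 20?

-7

The slot pattern repeats as AABB (period 4), so there are 2 interleaved tracks.
Track A = -14, -11, -8, -5, -2, 1, 4, 7: arithmetic, step +3.
Track B = 11, 9, 7, 5, 3, 1, -1, -3: arithmetic with common difference −2.
Term 20 comes from track B (its 10th entry): -7.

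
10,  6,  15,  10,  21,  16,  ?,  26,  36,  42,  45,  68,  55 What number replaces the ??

28

Split by position mod 2 into 2 tracks.
Stream A: 10, 15, 21, ?, 36, 45, 55. The triangular numbers T_4, T_5, ….
Stream B: 6, 10, 16, 26, 42, 68. Each term equals the sum of the previous two.
So the missing entry in stream A is 28.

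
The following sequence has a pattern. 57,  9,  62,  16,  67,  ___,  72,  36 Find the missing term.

Positions 1, 3, 5, … form one subsequence and positions 2, 4, 6, … form another.
Track A: 57, 62, 67, 72 (arithmetic with common difference +5).
Track B: 9, 16, ?, 36 (consecutive squares n² from n = 3).
Track B's pattern makes the blank 25.

25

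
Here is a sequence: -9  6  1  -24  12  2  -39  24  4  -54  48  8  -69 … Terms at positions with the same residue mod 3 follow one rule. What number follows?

Taking every 3rd term gives 3 separate tracks.
Stream A = -9, -24, -39, -54, -69: arithmetic with common difference −15.
Stream B = 6, 12, 24, 48: geometric, ×2 each step.
Stream C = 1, 2, 4, 8: successive powers of 2.
Term 14 comes from stream B (its 5th entry): 96.

96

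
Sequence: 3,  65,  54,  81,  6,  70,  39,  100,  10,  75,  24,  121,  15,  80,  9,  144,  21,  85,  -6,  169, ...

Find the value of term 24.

196

Taking every 4th term gives 4 separate tracks.
Track A: 3, 6, 10, 15, 21. Triangular numbers starting at T_2.
Track B: 65, 70, 75, 80, 85. Adding 5 each time.
Track C: 54, 39, 24, 9, -6. Subtracting 15 each time.
Track D: 81, 100, 121, 144, 169. Perfect squares starting at 9².
Position 24 → track D, term 6 = 196.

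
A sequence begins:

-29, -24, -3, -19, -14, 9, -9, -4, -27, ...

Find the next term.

1

Positions follow the repeating pattern AAB; grouping by letter gives 2 tracks.
Track A: -29, -24, -19, -14, -9, -4 (linear: a_n = -34 + 5·n).
Track B: -3, 9, -27 (a geometric progression (common ratio -3)).
The 10th slot belongs to track A; its 7th term is 1.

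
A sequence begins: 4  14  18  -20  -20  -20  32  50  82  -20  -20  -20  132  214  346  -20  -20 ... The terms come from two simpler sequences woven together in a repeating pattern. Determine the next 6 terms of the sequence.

-20, 560, 906, 1466, -20, -20

The slot pattern repeats as AAABBB (period 6), so there are 2 interleaved tracks.
Subsequence A is 4, 14, 18, 32, 50, 82, 132, 214, 346, which is Fibonacci-style (each term is the sum of the two before it).
Subsequence B is -20, -20, -20, -20, -20, -20, -20, -20, which is constant -20.
Term 18 comes from subsequence B (its 9th entry): -20.
Position 19 falls in subsequence A as its term 10, giving 560.
Position 20 falls in subsequence A as its term 11, giving 906.
Position 21 falls in subsequence A as its term 12, giving 1466.
Position 22 → subsequence B, term 10 = -20.
The 23rd slot belongs to subsequence B; its 11th term is -20.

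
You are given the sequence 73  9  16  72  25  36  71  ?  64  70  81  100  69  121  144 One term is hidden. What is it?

Reading positions in blocks of 3 reveals the pattern ABB — 2 tracks woven together.
Subsequence A: 73, 72, 71, 70, 69 — arithmetic, step −1.
Subsequence B: 9, 16, 25, 36, ?, 64, 81, 100, 121, 144 — consecutive squares n² from n = 3.
Subsequence B's pattern makes the blank 49.

49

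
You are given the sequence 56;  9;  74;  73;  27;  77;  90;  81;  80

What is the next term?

107

Split by position mod 3 into 3 tracks.
Track A: 56, 73, 90 (adding 17 each time).
Track B: 9, 27, 81 (powers of 3).
Track C: 74, 77, 80 (arithmetic, step +3).
The 10th slot belongs to track A; its 4th term is 107.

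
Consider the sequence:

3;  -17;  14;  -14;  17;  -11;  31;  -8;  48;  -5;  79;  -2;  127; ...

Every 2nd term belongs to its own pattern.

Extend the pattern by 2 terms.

Odd-indexed and even-indexed terms follow separate rules.
Stream A: 3, 14, 17, 31, 48, 79, 127. Fibonacci-style (each term is the sum of the two before it).
Stream B: -17, -14, -11, -8, -5, -2. Arithmetic, step +3.
Position 14 → stream B, term 7 = 1.
The 15th slot belongs to stream A; its 8th term is 206.

1, 206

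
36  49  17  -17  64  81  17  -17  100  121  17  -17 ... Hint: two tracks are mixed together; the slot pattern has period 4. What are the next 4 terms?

144, 169, 17, -17

The slot pattern repeats as AABB (period 4), so there are 2 interleaved tracks.
Stream A: 36, 49, 64, 81, 100, 121 — perfect squares starting at 6².
Stream B: 17, -17, 17, -17, 17, -17 — alternating ±17.
Term 13 comes from stream A (its 7th entry): 144.
Term 14 comes from stream A (its 8th entry): 169.
Position 15 falls in stream B as its term 7, giving 17.
Position 16 falls in stream B as its term 8, giving -17.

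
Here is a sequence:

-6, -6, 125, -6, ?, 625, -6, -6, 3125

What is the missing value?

Positions follow the repeating pattern AAB; grouping by letter gives 2 tracks.
Stream A is -6, -6, -6, ?, -6, -6, which is always -6.
Stream B is 125, 625, 3125, which is powers 5^3, 5^4, 5^5, ….
The gap is stream A's term 4; the rule gives -6.

-6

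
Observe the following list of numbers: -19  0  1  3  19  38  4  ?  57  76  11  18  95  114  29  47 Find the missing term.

Positions follow the repeating pattern AABB; grouping by letter gives 2 tracks.
Track A: -19, 0, 19, 38, 57, 76, 95, 114 (arithmetic with common difference +19).
Track B: 1, 3, 4, ?, 11, 18, 29, 47 (a Fibonacci-like recurrence a_n = a_{n-1} + a_{n-2}).
Track B's pattern makes the blank 7.

7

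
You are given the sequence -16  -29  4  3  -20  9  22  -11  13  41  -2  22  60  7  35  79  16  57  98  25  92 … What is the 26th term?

Split by position mod 3 into 3 tracks.
Track A = -16, 3, 22, 41, 60, 79, 98: linear: a_n = -35 + 19·n.
Track B = -29, -20, -11, -2, 7, 16, 25: linear: a_n = -38 + 9·n.
Track C = 4, 9, 13, 22, 35, 57, 92: each term equals the sum of the previous two.
The 26th slot belongs to track B; its 9th term is 43.

43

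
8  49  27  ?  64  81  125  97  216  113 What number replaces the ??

Split by position mod 2 into 2 tracks.
Track A is 8, 27, 64, 125, 216, which is the cubes 2³, 3³, 4³, ….
Track B is 49, ?, 81, 97, 113, which is arithmetic, step +16.
So the missing entry in track B is 65.

65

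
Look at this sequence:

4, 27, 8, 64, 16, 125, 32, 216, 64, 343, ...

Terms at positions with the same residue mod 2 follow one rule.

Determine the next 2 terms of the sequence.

Split by position mod 2 into 2 tracks.
Track A = 4, 8, 16, 32, 64: successive powers of 2.
Track B = 27, 64, 125, 216, 343: consecutive cubes n³ from n = 3.
The 11th slot belongs to track A; its 6th term is 128.
The 12th slot belongs to track B; its 6th term is 512.

128, 512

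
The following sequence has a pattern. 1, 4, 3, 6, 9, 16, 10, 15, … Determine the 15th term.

Reading positions in blocks of 4 reveals the pattern AABB — 2 tracks woven together.
Track A: 1, 4, 9, 16 (the squares 1², 2², 3², …).
Track B: 3, 6, 10, 15 (triangular numbers starting at T_2).
The 15th slot belongs to track B; its 7th term is 36.

36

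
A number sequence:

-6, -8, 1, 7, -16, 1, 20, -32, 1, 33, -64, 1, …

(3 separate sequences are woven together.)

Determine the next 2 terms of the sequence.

46, -128

Taking every 3rd term gives 3 separate tracks.
Stream A is -6, 7, 20, 33, which is arithmetic with common difference +13.
Stream B is -8, -16, -32, -64, which is geometric, ×2 each step.
Stream C is 1, 1, 1, 1, which is the constant sequence 1.
Position 13 falls in stream A as its term 5, giving 46.
Term 14 comes from stream B (its 5th entry): -128.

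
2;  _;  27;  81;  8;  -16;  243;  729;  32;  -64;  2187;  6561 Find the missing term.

The slot pattern repeats as AABB (period 4), so there are 2 interleaved tracks.
Track A: 2, ?, 8, -16, 32, -64. Geometric, ×-2 each step.
Track B: 27, 81, 243, 729, 2187, 6561. Successive powers of 3.
Filling track A at index 2 by its rule yields -4.

-4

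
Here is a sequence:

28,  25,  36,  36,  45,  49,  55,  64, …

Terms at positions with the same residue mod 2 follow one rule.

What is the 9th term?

66

The terms cycle through 2 interleaved subsequences.
Track A = 28, 36, 45, 55: triangular numbers n(n+1)/2 for n = 7, 8, ….
Track B = 25, 36, 49, 64: perfect squares starting at 5².
Term 9 comes from track A (its 5th entry): 66.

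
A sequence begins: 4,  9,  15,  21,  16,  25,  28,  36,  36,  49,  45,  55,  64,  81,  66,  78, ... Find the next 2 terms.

100, 121

The slot pattern repeats as AABB (period 4), so there are 2 interleaved tracks.
Stream A: 4, 9, 16, 25, 36, 49, 64, 81. Perfect squares starting at 2².
Stream B: 15, 21, 28, 36, 45, 55, 66, 78. Triangular numbers starting at T_5.
The 17th slot belongs to stream A; its 9th term is 100.
The 18th slot belongs to stream A; its 10th term is 121.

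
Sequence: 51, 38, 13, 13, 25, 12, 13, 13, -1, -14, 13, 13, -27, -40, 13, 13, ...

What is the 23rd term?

The slot pattern repeats as AABB (period 4), so there are 2 interleaved tracks.
Track A: 51, 38, 25, 12, -1, -14, -27, -40 (arithmetic with common difference −13).
Track B: 13, 13, 13, 13, 13, 13, 13, 13 (always 13).
Term 23 comes from track B (its 11th entry): 13.

13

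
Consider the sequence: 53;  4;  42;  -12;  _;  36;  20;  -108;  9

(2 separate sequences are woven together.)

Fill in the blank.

31

Split by position mod 2 into 2 tracks.
Stream A: 53, 42, ?, 20, 9 (arithmetic, step −11).
Stream B: 4, -12, 36, -108 (geometric with ratio -3).
Stream A's pattern makes the blank 31.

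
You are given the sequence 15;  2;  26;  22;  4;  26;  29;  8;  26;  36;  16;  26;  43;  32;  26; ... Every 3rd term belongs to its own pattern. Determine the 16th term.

50

Split by position mod 3: positions 1, 4, 7, … form one track, and each other residue class forms its own.
Subsequence A: 15, 22, 29, 36, 43 — arithmetic with common difference +7.
Subsequence B: 2, 4, 8, 16, 32 — powers 2^1, 2^2, 2^3, ….
Subsequence C: 26, 26, 26, 26, 26 — always 26.
The 16th slot belongs to subsequence A; its 6th term is 50.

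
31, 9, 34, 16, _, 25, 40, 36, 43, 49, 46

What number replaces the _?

37

Positions 1, 3, 5, … form one subsequence and positions 2, 4, 6, … form another.
Track A = 31, 34, ?, 40, 43, 46: arithmetic, step +3.
Track B = 9, 16, 25, 36, 49: consecutive squares n² from n = 3.
Filling track A at index 3 by its rule yields 37.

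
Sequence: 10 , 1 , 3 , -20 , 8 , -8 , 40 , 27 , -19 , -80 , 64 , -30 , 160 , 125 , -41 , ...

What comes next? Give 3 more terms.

Split by position mod 3 into 3 tracks.
Stream A: 10, -20, 40, -80, 160 (multiplying by -2 each time).
Stream B: 1, 8, 27, 64, 125 (perfect cubes starting at 1³).
Stream C: 3, -8, -19, -30, -41 (linear: a_n = 14 − 11·n).
Position 16 → stream A, term 6 = -320.
The 17th slot belongs to stream B; its 6th term is 216.
Position 18 falls in stream C as its term 6, giving -52.

-320, 216, -52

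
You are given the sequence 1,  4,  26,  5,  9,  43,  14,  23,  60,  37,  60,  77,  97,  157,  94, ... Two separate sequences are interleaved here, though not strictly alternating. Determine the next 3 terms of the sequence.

The slot pattern repeats as AAB (period 3), so there are 2 interleaved tracks.
Stream A = 1, 4, 5, 9, 14, 23, 37, 60, 97, 157: Fibonacci-style (each term is the sum of the two before it).
Stream B = 26, 43, 60, 77, 94: arithmetic, step +17.
Term 16 comes from stream A (its 11th entry): 254.
Term 17 comes from stream A (its 12th entry): 411.
Term 18 comes from stream B (its 6th entry): 111.

254, 411, 111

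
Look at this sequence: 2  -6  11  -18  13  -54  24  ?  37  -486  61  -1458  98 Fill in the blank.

-162

Odd-indexed and even-indexed terms follow separate rules.
Track A: 2, 11, 13, 24, 37, 61, 98. A Fibonacci-like recurrence a_n = a_{n-1} + a_{n-2}.
Track B: -6, -18, -54, ?, -486, -1458. Geometric, ×3 each step.
Track B's pattern makes the blank -162.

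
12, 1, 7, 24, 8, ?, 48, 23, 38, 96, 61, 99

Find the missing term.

Positions follow the repeating pattern ABB; grouping by letter gives 2 tracks.
Stream A: 12, 24, 48, 96 — geometric with ratio 2.
Stream B: 1, 7, 8, ?, 23, 38, 61, 99 — Fibonacci-style (each term is the sum of the two before it).
Stream B's pattern makes the blank 15.

15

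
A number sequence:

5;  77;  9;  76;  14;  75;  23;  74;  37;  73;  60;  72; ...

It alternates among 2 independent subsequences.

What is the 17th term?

The terms cycle through 2 interleaved subsequences.
Track A is 5, 9, 14, 23, 37, 60, which is each term equals the sum of the previous two.
Track B is 77, 76, 75, 74, 73, 72, which is linear: a_n = 78 − n.
Position 17 falls in track A as its term 9, giving 254.

254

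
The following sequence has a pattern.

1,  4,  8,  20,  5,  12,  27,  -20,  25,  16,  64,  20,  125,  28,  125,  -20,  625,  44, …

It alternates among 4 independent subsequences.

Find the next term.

Split by position mod 4 into 4 tracks.
Track A is 1, 5, 25, 125, 625, which is successive powers of 5.
Track B is 4, 12, 16, 28, 44, which is a Fibonacci-like recurrence a_n = a_{n-1} + a_{n-2}.
Track C is 8, 27, 64, 125, which is perfect cubes starting at 2³.
Track D is 20, -20, 20, -20, which is alternating ±20.
Position 19 falls in track C as its term 5, giving 216.

216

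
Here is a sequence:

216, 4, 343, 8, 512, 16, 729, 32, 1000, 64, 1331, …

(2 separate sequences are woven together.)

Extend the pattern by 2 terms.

Split by position mod 2 into 2 tracks.
Track A is 216, 343, 512, 729, 1000, 1331, which is consecutive cubes n³ from n = 6.
Track B is 4, 8, 16, 32, 64, which is successive powers of 2.
Position 12 → track B, term 6 = 128.
The 13th slot belongs to track A; its 7th term is 1728.

128, 1728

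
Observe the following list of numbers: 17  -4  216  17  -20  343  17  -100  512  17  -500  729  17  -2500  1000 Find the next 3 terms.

17, -12500, 1331

Split by position mod 3: positions 1, 4, 7, … form one track, and each other residue class forms its own.
Track A: 17, 17, 17, 17, 17 (the constant sequence 17).
Track B: -4, -20, -100, -500, -2500 (geometric, ×5 each step).
Track C: 216, 343, 512, 729, 1000 (the cubes 6³, 7³, 8³, …).
Position 16 → track A, term 6 = 17.
Position 17 falls in track B as its term 6, giving -12500.
The 18th slot belongs to track C; its 6th term is 1331.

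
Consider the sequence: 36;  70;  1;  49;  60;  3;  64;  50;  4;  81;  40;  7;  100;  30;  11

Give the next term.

121

Taking every 3rd term gives 3 separate tracks.
Stream A: 36, 49, 64, 81, 100 (the squares 6², 7², 8², …).
Stream B: 70, 60, 50, 40, 30 (linear: a_n = 80 − 10·n).
Stream C: 1, 3, 4, 7, 11 (a Fibonacci-like recurrence a_n = a_{n-1} + a_{n-2}).
Position 16 falls in stream A as its term 6, giving 121.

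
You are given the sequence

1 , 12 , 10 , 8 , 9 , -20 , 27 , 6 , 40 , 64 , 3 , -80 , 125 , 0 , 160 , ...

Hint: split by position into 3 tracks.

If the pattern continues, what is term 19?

343

The terms cycle through 3 interleaved subsequences.
Track A is 1, 8, 27, 64, 125, which is perfect cubes starting at 1³.
Track B is 12, 9, 6, 3, 0, which is arithmetic with common difference −3.
Track C is 10, -20, 40, -80, 160, which is multiplying by -2 each time.
Term 19 comes from track A (its 7th entry): 343.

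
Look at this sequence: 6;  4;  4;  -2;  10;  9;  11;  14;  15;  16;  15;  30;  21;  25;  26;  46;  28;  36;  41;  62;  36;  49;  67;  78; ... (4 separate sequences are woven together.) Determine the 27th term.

108

Split by position mod 4 into 4 tracks.
Subsequence A = 6, 10, 15, 21, 28, 36: the triangular numbers T_3, T_4, ….
Subsequence B = 4, 9, 16, 25, 36, 49: consecutive squares n² from n = 2.
Subsequence C = 4, 11, 15, 26, 41, 67: each term equals the sum of the previous two.
Subsequence D = -2, 14, 30, 46, 62, 78: linear: a_n = -18 + 16·n.
Position 27 → subsequence C, term 7 = 108.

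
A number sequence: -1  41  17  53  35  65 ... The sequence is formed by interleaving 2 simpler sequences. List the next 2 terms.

53, 77

Split by position mod 2 into 2 tracks.
Stream A: -1, 17, 35 (linear: a_n = -19 + 18·n).
Stream B: 41, 53, 65 (arithmetic with common difference +12).
The 7th slot belongs to stream A; its 4th term is 53.
Term 8 comes from stream B (its 4th entry): 77.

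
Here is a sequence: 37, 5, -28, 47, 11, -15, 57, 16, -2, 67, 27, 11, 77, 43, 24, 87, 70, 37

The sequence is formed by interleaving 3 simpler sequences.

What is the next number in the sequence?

Split by position mod 3: positions 1, 4, 7, … form one track, and each other residue class forms its own.
Track A = 37, 47, 57, 67, 77, 87: arithmetic, step +10.
Track B = 5, 11, 16, 27, 43, 70: Fibonacci-style (each term is the sum of the two before it).
Track C = -28, -15, -2, 11, 24, 37: adding 13 each time.
Term 19 comes from track A (its 7th entry): 97.

97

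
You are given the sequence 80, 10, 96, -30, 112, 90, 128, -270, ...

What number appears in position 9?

144

Positions 1, 3, 5, … form one subsequence and positions 2, 4, 6, … form another.
Stream A: 80, 96, 112, 128. Adding 16 each time.
Stream B: 10, -30, 90, -270. Multiplying by -3 each time.
Position 9 → stream A, term 5 = 144.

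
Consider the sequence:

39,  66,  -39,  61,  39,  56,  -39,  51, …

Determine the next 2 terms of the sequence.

Split by position mod 2 into 2 tracks.
Stream A: 39, -39, 39, -39 — oscillating between 39 and -39.
Stream B: 66, 61, 56, 51 — arithmetic with common difference −5.
The 9th slot belongs to stream A; its 5th term is 39.
Term 10 comes from stream B (its 5th entry): 46.

39, 46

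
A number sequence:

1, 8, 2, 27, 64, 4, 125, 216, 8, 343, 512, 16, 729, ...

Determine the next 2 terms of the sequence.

1000, 32

Positions follow the repeating pattern AAB; grouping by letter gives 2 tracks.
Track A = 1, 8, 27, 64, 125, 216, 343, 512, 729: perfect cubes starting at 1³.
Track B = 2, 4, 8, 16: successive powers of 2.
Term 14 comes from track A (its 10th entry): 1000.
Position 15 → track B, term 5 = 32.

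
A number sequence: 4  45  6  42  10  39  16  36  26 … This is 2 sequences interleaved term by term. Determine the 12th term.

30

The terms cycle through 2 interleaved subsequences.
Stream A: 4, 6, 10, 16, 26 (each term equals the sum of the previous two).
Stream B: 45, 42, 39, 36 (linear: a_n = 48 − 3·n).
Term 12 comes from stream B (its 6th entry): 30.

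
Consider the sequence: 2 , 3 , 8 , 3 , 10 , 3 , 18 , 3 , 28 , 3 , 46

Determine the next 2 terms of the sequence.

3, 74

Split by position mod 2 into 2 tracks.
Stream A: 2, 8, 10, 18, 28, 46 — each term equals the sum of the previous two.
Stream B: 3, 3, 3, 3, 3 — always 3.
Position 12 → stream B, term 6 = 3.
Position 13 falls in stream A as its term 7, giving 74.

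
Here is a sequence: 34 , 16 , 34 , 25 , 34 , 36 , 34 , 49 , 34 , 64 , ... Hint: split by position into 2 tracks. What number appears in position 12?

Positions 1, 3, 5, … form one subsequence and positions 2, 4, 6, … form another.
Subsequence A: 34, 34, 34, 34, 34 (constant 34).
Subsequence B: 16, 25, 36, 49, 64 (perfect squares starting at 4²).
Position 12 falls in subsequence B as its term 6, giving 81.

81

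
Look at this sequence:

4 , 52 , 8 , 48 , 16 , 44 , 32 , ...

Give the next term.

Odd-indexed and even-indexed terms follow separate rules.
Subsequence A = 4, 8, 16, 32: powers of 2.
Subsequence B = 52, 48, 44: subtracting 4 each time.
Term 8 comes from subsequence B (its 4th entry): 40.

40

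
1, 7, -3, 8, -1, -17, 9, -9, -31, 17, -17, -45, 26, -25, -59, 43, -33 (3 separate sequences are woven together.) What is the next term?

Taking every 3rd term gives 3 separate tracks.
Track A: 1, 8, 9, 17, 26, 43 — a Fibonacci-like recurrence a_n = a_{n-1} + a_{n-2}.
Track B: 7, -1, -9, -17, -25, -33 — subtracting 8 each time.
Track C: -3, -17, -31, -45, -59 — subtracting 14 each time.
Position 18 falls in track C as its term 6, giving -73.

-73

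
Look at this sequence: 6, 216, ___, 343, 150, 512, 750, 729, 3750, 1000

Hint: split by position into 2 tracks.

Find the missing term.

30

The terms cycle through 2 interleaved subsequences.
Track A: 6, ?, 150, 750, 3750. Geometric with ratio 5.
Track B: 216, 343, 512, 729, 1000. Consecutive cubes n³ from n = 6.
Track A's pattern makes the blank 30.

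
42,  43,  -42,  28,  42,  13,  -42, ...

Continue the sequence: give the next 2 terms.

Split by position mod 2 into 2 tracks.
Stream A = 42, -42, 42, -42: the oscillation 42·(−1)^(n+1).
Stream B = 43, 28, 13: linear: a_n = 58 − 15·n.
Position 8 → stream B, term 4 = -2.
Position 9 falls in stream A as its term 5, giving 42.

-2, 42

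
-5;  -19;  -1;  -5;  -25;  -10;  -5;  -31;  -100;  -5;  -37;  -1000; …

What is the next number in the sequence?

-5

The terms cycle through 3 interleaved subsequences.
Stream A: -5, -5, -5, -5 — the constant sequence -5.
Stream B: -19, -25, -31, -37 — arithmetic with common difference −6.
Stream C: -1, -10, -100, -1000 — geometric, ×10 each step.
Position 13 falls in stream A as its term 5, giving -5.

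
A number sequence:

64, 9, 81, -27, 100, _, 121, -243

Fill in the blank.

Taking every 2nd term gives 2 separate tracks.
Stream A: 64, 81, 100, 121. The squares 8², 9², 10², ….
Stream B: 9, -27, ?, -243. Geometric with ratio -3.
The gap is stream B's term 3; the rule gives 81.

81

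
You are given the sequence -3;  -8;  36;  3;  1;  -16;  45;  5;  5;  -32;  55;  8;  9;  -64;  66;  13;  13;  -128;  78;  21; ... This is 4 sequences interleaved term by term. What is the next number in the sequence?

17

Split by position mod 4: positions 1, 5, 9, … form one track, and each other residue class forms its own.
Track A: -3, 1, 5, 9, 13 — arithmetic, step +4.
Track B: -8, -16, -32, -64, -128 — multiplying by 2 each time.
Track C: 36, 45, 55, 66, 78 — triangular numbers n(n+1)/2 for n = 8, 9, ….
Track D: 3, 5, 8, 13, 21 — a Fibonacci-like recurrence a_n = a_{n-1} + a_{n-2}.
Position 21 falls in track A as its term 6, giving 17.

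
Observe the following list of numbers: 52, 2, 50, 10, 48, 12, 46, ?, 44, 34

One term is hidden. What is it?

22

Positions 1, 3, 5, … form one subsequence and positions 2, 4, 6, … form another.
Track A is 52, 50, 48, 46, 44, which is arithmetic, step −2.
Track B is 2, 10, 12, ?, 34, which is Fibonacci-style (each term is the sum of the two before it).
Track B's pattern makes the blank 22.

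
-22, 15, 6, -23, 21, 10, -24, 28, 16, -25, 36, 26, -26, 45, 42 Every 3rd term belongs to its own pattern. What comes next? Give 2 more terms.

-27, 55

Taking every 3rd term gives 3 separate tracks.
Stream A: -22, -23, -24, -25, -26 — arithmetic, step −1.
Stream B: 15, 21, 28, 36, 45 — triangular numbers starting at T_5.
Stream C: 6, 10, 16, 26, 42 — a Fibonacci-like recurrence a_n = a_{n-1} + a_{n-2}.
Position 16 falls in stream A as its term 6, giving -27.
Term 17 comes from stream B (its 6th entry): 55.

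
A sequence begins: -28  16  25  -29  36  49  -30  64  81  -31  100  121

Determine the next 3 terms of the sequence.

Positions follow the repeating pattern ABB; grouping by letter gives 2 tracks.
Stream A: -28, -29, -30, -31. Linear: a_n = -27 − n.
Stream B: 16, 25, 36, 49, 64, 81, 100, 121. Perfect squares starting at 4².
Term 13 comes from stream A (its 5th entry): -32.
Position 14 falls in stream B as its term 9, giving 144.
Position 15 falls in stream B as its term 10, giving 169.

-32, 144, 169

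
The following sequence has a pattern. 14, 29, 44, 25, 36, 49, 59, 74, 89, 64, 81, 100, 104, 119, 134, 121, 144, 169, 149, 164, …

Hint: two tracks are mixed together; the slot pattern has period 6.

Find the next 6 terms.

Reading positions in blocks of 6 reveals the pattern AAABBB — 2 tracks woven together.
Stream A: 14, 29, 44, 59, 74, 89, 104, 119, 134, 149, 164. Arithmetic, step +15.
Stream B: 25, 36, 49, 64, 81, 100, 121, 144, 169. The squares 5², 6², 7², ….
The 21st slot belongs to stream A; its 12th term is 179.
Term 22 comes from stream B (its 10th entry): 196.
Position 23 falls in stream B as its term 11, giving 225.
Term 24 comes from stream B (its 12th entry): 256.
The 25th slot belongs to stream A; its 13th term is 194.
Position 26 falls in stream A as its term 14, giving 209.

179, 196, 225, 256, 194, 209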